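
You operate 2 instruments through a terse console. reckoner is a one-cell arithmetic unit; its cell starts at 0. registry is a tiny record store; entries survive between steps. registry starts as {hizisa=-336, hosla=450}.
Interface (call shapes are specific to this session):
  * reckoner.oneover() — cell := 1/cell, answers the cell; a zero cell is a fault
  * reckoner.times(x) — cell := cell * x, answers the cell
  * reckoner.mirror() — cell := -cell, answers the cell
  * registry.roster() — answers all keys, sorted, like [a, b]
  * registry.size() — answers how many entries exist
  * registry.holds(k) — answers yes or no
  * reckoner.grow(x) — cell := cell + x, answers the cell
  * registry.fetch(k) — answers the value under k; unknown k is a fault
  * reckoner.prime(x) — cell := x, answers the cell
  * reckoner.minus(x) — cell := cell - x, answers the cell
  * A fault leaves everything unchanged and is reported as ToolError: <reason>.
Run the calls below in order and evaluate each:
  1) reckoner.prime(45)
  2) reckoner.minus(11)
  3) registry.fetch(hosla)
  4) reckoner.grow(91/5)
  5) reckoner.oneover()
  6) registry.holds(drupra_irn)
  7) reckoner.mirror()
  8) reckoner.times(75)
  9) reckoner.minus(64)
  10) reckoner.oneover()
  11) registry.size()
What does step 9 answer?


Invoking prime on x→45, and see 45.
Next I call minus on x→11, giving 34.
Using fetch on k→hosla, → 450.
Now I run grow on x→91/5, and get 261/5.
Then oneover, — result: 5/261.
Invoking holds on k→drupra_irn, and observe no.
Then mirror, and see -5/261.
I use times on x→75, yielding -125/87.
Now I run minus on x→64, and get -5693/87.
Next I call oneover(), and see -87/5693.
Now I run size, — result: 2.

Answer: -5693/87


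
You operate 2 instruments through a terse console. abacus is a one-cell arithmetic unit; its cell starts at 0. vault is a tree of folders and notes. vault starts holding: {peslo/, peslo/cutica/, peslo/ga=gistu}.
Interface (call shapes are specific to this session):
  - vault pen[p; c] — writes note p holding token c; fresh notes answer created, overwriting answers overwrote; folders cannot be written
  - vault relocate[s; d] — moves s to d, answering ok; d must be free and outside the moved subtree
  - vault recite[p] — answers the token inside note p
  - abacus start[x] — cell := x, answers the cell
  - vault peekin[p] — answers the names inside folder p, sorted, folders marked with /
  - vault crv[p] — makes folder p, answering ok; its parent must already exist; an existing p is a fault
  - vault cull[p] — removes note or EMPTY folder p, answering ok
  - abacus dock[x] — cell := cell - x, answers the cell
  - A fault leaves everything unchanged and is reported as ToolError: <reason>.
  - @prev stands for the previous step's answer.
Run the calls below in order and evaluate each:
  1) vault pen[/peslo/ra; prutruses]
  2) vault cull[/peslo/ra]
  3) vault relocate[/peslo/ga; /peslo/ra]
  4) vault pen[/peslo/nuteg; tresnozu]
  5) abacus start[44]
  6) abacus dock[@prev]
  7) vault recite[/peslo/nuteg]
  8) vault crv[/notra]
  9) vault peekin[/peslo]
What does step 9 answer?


I invoke vault pen using p=/peslo/ra, c=prutruses, giving created.
I call vault cull using p=/peslo/ra, yielding ok.
I invoke vault relocate using s=/peslo/ga, d=/peslo/ra, and observe ok.
Using vault pen using p=/peslo/nuteg, c=tresnozu, and see created.
Invoking abacus start using x=44, and get 44.
Using abacus dock using x=@prev, → 0.
Invoking vault recite using p=/peslo/nuteg, → tresnozu.
Then vault crv using p=/notra, and see ok.
Then vault peekin using p=/peslo, and observe [cutica/, nuteg, ra].

Answer: [cutica/, nuteg, ra]


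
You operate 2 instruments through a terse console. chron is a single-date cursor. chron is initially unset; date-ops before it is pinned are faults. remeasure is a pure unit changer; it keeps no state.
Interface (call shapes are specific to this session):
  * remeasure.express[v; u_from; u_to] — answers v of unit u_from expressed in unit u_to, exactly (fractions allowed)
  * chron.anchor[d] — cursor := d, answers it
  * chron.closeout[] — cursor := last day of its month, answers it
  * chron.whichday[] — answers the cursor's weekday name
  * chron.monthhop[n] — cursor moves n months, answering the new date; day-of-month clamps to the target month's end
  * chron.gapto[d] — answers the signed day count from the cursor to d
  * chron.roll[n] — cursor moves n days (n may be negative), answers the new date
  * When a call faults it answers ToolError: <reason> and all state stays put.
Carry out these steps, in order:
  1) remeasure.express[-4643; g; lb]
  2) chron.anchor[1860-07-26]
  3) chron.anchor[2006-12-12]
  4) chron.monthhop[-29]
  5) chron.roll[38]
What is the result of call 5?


Answer: 2004-08-19

Derivation:
Do: remeasure.express[v: -4643; u_from: g; u_to: lb]
See: -464300000/45359237
Do: chron.anchor[d: 1860-07-26]
See: 1860-07-26
Do: chron.anchor[d: 2006-12-12]
See: 2006-12-12
Do: chron.monthhop[n: -29]
See: 2004-07-12
Do: chron.roll[n: 38]
See: 2004-08-19


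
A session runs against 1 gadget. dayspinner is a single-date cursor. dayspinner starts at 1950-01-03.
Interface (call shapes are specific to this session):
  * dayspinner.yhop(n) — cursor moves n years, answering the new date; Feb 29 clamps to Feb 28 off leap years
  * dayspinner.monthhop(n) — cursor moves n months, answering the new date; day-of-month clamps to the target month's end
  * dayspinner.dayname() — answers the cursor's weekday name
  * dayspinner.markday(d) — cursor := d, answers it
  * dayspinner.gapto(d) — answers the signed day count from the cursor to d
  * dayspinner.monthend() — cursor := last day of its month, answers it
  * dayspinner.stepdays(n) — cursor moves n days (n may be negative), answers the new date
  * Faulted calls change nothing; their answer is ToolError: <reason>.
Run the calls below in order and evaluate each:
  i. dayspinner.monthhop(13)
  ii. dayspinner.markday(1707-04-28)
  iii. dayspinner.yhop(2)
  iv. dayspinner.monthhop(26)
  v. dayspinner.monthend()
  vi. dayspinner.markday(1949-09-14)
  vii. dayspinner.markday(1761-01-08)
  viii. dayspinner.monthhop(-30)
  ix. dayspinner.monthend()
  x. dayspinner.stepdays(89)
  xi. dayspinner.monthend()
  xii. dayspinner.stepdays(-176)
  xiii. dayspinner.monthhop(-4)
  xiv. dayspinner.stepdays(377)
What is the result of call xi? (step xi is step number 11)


Answer: 1758-10-31

Derivation:
→ dayspinner.monthhop(n=13)
← 1951-02-03
→ dayspinner.markday(d=1707-04-28)
← 1707-04-28
→ dayspinner.yhop(n=2)
← 1709-04-28
→ dayspinner.monthhop(n=26)
← 1711-06-28
→ dayspinner.monthend()
← 1711-06-30
→ dayspinner.markday(d=1949-09-14)
← 1949-09-14
→ dayspinner.markday(d=1761-01-08)
← 1761-01-08
→ dayspinner.monthhop(n=-30)
← 1758-07-08
→ dayspinner.monthend()
← 1758-07-31
→ dayspinner.stepdays(n=89)
← 1758-10-28
→ dayspinner.monthend()
← 1758-10-31
→ dayspinner.stepdays(n=-176)
← 1758-05-08
→ dayspinner.monthhop(n=-4)
← 1758-01-08
→ dayspinner.stepdays(n=377)
← 1759-01-20


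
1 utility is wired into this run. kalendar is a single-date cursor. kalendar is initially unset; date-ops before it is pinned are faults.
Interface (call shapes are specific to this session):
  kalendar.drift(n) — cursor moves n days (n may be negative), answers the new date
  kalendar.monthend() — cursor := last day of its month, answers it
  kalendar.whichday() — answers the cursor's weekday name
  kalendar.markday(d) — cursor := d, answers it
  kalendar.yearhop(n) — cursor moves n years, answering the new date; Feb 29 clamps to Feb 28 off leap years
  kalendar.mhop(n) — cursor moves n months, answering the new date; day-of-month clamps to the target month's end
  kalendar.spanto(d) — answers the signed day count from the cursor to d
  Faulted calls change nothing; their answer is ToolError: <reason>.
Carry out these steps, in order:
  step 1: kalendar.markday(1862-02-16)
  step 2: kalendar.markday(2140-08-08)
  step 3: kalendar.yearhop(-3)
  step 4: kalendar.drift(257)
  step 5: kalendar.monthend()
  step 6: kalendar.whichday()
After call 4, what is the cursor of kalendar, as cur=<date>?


Answer: cur=2138-04-22

Derivation:
! kalendar.markday(d=1862-02-16) == 1862-02-16
! kalendar.markday(d=2140-08-08) == 2140-08-08
! kalendar.yearhop(n=-3) == 2137-08-08
! kalendar.drift(n=257) == 2138-04-22
! kalendar.monthend() == 2138-04-30
! kalendar.whichday() == Wednesday


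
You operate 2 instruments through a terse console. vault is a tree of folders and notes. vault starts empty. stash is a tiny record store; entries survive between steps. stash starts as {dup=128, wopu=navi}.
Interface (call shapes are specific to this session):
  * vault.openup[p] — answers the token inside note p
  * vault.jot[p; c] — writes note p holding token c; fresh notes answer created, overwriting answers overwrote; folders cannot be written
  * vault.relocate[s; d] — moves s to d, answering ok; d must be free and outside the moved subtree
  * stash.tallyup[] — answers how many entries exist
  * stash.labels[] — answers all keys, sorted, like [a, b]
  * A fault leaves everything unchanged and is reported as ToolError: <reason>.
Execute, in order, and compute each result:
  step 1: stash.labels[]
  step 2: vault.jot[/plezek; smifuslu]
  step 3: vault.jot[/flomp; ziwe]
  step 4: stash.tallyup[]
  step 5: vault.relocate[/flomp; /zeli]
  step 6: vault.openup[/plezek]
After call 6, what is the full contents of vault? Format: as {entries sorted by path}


Do: stash.labels[]
See: [dup, wopu]
Do: vault.jot[p: /plezek; c: smifuslu]
See: created
Do: vault.jot[p: /flomp; c: ziwe]
See: created
Do: stash.tallyup[]
See: 2
Do: vault.relocate[s: /flomp; d: /zeli]
See: ok
Do: vault.openup[p: /plezek]
See: smifuslu

Answer: {plezek=smifuslu, zeli=ziwe}


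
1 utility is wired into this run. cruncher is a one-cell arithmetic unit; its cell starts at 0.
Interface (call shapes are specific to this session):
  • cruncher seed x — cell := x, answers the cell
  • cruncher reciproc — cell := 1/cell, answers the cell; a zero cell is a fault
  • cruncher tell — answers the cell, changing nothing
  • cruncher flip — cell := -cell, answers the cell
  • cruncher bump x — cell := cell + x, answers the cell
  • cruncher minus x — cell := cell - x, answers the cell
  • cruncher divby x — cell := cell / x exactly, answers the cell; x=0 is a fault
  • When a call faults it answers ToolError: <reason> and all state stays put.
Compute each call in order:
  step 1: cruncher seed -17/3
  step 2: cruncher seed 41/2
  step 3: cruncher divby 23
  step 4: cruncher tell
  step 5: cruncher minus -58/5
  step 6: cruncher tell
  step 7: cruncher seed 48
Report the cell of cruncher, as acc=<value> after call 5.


Answer: acc=2873/230

Derivation:
I call cruncher seed using x='-17/3', — result: -17/3.
I run cruncher seed using x='41/2', → 41/2.
I try cruncher divby using x='23', and observe 41/46.
I call cruncher tell(), which returns 41/46.
I use cruncher minus using x='-58/5', which returns 2873/230.
I use cruncher tell(), yielding 2873/230.
Now I run cruncher seed using x='48', and observe 48.


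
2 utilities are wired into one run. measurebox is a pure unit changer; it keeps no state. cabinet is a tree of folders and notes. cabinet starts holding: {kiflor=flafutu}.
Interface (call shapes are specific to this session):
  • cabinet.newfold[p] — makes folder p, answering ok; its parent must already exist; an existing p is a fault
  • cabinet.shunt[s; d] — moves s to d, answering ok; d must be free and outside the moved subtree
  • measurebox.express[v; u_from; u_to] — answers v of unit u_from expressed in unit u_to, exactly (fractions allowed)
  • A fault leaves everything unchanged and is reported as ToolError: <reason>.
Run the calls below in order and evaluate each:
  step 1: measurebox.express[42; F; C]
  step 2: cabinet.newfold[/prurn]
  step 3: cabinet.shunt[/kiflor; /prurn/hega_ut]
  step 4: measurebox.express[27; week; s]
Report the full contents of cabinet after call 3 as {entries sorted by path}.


Answer: {prurn/, prurn/hega_ut=flafutu}

Derivation:
I invoke measurebox.express with v=42, u_from=F, u_to=C, and observe 50/9.
I call cabinet.newfold with p=/prurn, giving ok.
I use cabinet.shunt with s=/kiflor, d=/prurn/hega_ut, which returns ok.
I try measurebox.express with v=27, u_from=week, u_to=s, and see 16329600.


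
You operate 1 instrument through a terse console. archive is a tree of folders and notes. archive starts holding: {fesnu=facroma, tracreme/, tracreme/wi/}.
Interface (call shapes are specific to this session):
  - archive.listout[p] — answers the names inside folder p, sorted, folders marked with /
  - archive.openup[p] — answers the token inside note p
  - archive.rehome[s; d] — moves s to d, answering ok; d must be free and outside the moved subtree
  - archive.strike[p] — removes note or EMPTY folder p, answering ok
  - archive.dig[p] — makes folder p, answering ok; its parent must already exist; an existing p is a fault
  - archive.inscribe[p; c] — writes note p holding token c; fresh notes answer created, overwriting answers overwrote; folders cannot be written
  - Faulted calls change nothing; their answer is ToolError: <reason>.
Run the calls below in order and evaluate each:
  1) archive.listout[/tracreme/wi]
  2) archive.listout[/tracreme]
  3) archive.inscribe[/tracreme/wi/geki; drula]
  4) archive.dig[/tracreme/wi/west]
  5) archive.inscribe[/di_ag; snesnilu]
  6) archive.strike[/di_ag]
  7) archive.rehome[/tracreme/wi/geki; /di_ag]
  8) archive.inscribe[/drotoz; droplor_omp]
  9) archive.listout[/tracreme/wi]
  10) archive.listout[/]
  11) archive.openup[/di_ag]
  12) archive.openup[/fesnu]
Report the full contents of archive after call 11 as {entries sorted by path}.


! 1. archive.listout(p=/tracreme/wi) => []
! 2. archive.listout(p=/tracreme) => [wi/]
! 3. archive.inscribe(p=/tracreme/wi/geki, c=drula) => created
! 4. archive.dig(p=/tracreme/wi/west) => ok
! 5. archive.inscribe(p=/di_ag, c=snesnilu) => created
! 6. archive.strike(p=/di_ag) => ok
! 7. archive.rehome(s=/tracreme/wi/geki, d=/di_ag) => ok
! 8. archive.inscribe(p=/drotoz, c=droplor_omp) => created
! 9. archive.listout(p=/tracreme/wi) => [west/]
! 10. archive.listout(p=/) => [di_ag, drotoz, fesnu, tracreme/]
! 11. archive.openup(p=/di_ag) => drula
! 12. archive.openup(p=/fesnu) => facroma

Answer: {di_ag=drula, drotoz=droplor_omp, fesnu=facroma, tracreme/, tracreme/wi/, tracreme/wi/west/}


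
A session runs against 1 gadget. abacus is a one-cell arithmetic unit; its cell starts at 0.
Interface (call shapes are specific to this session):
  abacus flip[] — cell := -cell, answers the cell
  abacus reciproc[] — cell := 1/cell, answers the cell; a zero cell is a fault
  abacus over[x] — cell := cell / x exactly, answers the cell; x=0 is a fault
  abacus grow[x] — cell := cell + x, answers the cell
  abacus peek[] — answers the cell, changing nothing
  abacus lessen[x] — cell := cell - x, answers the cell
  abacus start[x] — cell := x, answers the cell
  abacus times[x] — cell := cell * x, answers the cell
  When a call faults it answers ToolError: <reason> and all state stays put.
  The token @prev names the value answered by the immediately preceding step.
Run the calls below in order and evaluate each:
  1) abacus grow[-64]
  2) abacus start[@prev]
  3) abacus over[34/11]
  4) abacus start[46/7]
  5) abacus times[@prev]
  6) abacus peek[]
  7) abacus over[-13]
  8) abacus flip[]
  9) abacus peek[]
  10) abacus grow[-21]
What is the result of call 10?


Answer: -11261/637

Derivation:
>>> abacus grow -64
= -64
>>> abacus start @prev
= -64
>>> abacus over 34/11
= -352/17
>>> abacus start 46/7
= 46/7
>>> abacus times @prev
= 2116/49
>>> abacus peek
= 2116/49
>>> abacus over -13
= -2116/637
>>> abacus flip
= 2116/637
>>> abacus peek
= 2116/637
>>> abacus grow -21
= -11261/637


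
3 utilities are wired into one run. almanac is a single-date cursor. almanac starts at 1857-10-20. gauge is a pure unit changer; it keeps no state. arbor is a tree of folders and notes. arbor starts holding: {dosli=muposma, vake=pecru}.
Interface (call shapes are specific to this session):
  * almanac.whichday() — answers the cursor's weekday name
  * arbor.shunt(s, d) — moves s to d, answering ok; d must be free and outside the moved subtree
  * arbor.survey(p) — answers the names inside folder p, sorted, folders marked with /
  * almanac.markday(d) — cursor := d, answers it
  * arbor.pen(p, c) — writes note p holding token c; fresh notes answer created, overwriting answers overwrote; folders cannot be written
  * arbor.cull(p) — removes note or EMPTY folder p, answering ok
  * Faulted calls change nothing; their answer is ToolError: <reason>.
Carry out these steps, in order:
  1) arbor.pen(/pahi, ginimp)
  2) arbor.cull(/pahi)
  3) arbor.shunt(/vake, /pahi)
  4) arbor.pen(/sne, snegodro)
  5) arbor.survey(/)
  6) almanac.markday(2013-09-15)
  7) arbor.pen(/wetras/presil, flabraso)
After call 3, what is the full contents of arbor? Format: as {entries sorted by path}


Answer: {dosli=muposma, pahi=pecru}

Derivation:
Do: arbor.pen[p: /pahi; c: ginimp]
See: created
Do: arbor.cull[p: /pahi]
See: ok
Do: arbor.shunt[s: /vake; d: /pahi]
See: ok
Do: arbor.pen[p: /sne; c: snegodro]
See: created
Do: arbor.survey[p: /]
See: [dosli, pahi, sne]
Do: almanac.markday[d: 2013-09-15]
See: 2013-09-15
Do: arbor.pen[p: /wetras/presil; c: flabraso]
See: ToolError: no parent


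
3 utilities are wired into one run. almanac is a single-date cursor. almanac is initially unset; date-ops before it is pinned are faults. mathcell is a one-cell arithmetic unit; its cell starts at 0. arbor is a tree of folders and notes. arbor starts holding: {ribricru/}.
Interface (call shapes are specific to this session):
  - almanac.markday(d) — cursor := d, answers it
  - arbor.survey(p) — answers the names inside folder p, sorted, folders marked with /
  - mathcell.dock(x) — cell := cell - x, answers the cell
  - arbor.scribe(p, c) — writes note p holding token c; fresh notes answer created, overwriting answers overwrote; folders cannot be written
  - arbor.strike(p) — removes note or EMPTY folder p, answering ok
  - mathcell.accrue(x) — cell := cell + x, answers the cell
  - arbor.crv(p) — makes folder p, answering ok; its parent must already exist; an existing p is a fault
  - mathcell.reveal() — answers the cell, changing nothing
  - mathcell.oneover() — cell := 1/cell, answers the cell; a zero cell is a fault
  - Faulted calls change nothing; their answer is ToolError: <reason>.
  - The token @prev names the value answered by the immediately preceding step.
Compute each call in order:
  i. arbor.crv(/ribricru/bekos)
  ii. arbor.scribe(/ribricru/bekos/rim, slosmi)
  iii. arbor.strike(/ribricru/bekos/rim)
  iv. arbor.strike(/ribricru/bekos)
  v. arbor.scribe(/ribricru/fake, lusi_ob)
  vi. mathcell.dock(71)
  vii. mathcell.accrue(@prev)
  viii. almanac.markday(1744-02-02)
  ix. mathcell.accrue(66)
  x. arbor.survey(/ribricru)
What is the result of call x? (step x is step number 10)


Act: crv[/ribricru/bekos]
Obs: ok
Act: scribe[/ribricru/bekos/rim; slosmi]
Obs: created
Act: strike[/ribricru/bekos/rim]
Obs: ok
Act: strike[/ribricru/bekos]
Obs: ok
Act: scribe[/ribricru/fake; lusi_ob]
Obs: created
Act: dock[71]
Obs: -71
Act: accrue[@prev]
Obs: -142
Act: markday[1744-02-02]
Obs: 1744-02-02
Act: accrue[66]
Obs: -76
Act: survey[/ribricru]
Obs: [fake]

Answer: [fake]


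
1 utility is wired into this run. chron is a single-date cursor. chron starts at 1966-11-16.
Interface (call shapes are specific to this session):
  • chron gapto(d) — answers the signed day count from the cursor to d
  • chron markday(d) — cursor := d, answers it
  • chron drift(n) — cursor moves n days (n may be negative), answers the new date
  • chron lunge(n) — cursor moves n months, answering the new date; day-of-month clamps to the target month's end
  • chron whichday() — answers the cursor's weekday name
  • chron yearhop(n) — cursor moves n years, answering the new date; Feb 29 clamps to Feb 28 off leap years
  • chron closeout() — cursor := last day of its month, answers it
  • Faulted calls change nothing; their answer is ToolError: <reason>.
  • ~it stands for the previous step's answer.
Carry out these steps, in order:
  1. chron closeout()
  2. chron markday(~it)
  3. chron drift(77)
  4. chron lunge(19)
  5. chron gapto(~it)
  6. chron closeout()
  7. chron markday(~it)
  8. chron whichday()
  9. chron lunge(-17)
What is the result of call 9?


Step: chron closeout[]
Result: 1966-11-30
Step: chron markday[d: ~it]
Result: 1966-11-30
Step: chron drift[n: 77]
Result: 1967-02-15
Step: chron lunge[n: 19]
Result: 1968-09-15
Step: chron gapto[d: ~it]
Result: 0
Step: chron closeout[]
Result: 1968-09-30
Step: chron markday[d: ~it]
Result: 1968-09-30
Step: chron whichday[]
Result: Monday
Step: chron lunge[n: -17]
Result: 1967-04-30

Answer: 1967-04-30


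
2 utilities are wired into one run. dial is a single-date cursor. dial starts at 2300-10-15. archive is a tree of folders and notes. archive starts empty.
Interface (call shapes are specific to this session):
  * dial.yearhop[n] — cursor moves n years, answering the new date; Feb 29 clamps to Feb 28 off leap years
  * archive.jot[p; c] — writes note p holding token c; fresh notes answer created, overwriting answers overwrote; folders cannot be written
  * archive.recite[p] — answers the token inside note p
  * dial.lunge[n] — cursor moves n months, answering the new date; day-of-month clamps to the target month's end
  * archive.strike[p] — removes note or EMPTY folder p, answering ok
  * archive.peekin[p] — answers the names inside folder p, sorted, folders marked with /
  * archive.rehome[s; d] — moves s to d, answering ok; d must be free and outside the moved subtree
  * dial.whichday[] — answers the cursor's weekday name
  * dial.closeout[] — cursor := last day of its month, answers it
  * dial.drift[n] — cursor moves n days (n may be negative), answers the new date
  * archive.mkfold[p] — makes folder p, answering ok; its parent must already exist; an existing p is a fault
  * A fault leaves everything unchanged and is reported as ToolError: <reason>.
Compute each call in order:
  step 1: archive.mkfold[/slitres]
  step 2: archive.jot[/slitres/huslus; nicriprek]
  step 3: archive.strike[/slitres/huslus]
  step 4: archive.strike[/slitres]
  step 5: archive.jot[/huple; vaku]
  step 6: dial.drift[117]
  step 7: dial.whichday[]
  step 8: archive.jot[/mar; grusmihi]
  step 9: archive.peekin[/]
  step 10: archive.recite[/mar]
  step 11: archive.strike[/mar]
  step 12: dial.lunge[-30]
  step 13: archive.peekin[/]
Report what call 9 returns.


CALL archive.mkfold[p=/slitres]
RET  ok
CALL archive.jot[p=/slitres/huslus; c=nicriprek]
RET  created
CALL archive.strike[p=/slitres/huslus]
RET  ok
CALL archive.strike[p=/slitres]
RET  ok
CALL archive.jot[p=/huple; c=vaku]
RET  created
CALL dial.drift[n=117]
RET  2301-02-09
CALL dial.whichday[]
RET  Saturday
CALL archive.jot[p=/mar; c=grusmihi]
RET  created
CALL archive.peekin[p=/]
RET  [huple, mar]
CALL archive.recite[p=/mar]
RET  grusmihi
CALL archive.strike[p=/mar]
RET  ok
CALL dial.lunge[n=-30]
RET  2298-08-09
CALL archive.peekin[p=/]
RET  [huple]

Answer: [huple, mar]


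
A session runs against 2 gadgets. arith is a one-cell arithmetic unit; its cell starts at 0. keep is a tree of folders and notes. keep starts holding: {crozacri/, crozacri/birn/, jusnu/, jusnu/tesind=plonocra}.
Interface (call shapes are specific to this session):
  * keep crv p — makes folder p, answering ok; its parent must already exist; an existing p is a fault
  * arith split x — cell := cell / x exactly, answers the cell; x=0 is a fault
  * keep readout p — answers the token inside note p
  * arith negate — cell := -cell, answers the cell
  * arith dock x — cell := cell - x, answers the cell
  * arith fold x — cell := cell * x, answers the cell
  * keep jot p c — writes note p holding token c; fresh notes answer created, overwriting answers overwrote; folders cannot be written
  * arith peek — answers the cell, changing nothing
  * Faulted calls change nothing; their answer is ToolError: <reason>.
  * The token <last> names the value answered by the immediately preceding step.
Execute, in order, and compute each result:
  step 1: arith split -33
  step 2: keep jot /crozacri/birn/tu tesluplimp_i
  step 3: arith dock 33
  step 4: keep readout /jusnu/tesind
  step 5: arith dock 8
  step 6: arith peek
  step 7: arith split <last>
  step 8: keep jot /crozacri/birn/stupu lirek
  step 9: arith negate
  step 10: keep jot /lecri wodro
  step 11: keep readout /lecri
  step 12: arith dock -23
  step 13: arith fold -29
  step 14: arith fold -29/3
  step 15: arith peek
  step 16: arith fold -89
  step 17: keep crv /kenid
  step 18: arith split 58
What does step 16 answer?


% 1. arith split(-33) -> 0
% 2. keep jot(/crozacri/birn/tu, tesluplimp_i) -> created
% 3. arith dock(33) -> -33
% 4. keep readout(/jusnu/tesind) -> plonocra
% 5. arith dock(8) -> -41
% 6. arith peek() -> -41
% 7. arith split(<last>) -> 1
% 8. keep jot(/crozacri/birn/stupu, lirek) -> created
% 9. arith negate() -> -1
% 10. keep jot(/lecri, wodro) -> created
% 11. keep readout(/lecri) -> wodro
% 12. arith dock(-23) -> 22
% 13. arith fold(-29) -> -638
% 14. arith fold(-29/3) -> 18502/3
% 15. arith peek() -> 18502/3
% 16. arith fold(-89) -> -1646678/3
% 17. keep crv(/kenid) -> ok
% 18. arith split(58) -> -28391/3

Answer: -1646678/3


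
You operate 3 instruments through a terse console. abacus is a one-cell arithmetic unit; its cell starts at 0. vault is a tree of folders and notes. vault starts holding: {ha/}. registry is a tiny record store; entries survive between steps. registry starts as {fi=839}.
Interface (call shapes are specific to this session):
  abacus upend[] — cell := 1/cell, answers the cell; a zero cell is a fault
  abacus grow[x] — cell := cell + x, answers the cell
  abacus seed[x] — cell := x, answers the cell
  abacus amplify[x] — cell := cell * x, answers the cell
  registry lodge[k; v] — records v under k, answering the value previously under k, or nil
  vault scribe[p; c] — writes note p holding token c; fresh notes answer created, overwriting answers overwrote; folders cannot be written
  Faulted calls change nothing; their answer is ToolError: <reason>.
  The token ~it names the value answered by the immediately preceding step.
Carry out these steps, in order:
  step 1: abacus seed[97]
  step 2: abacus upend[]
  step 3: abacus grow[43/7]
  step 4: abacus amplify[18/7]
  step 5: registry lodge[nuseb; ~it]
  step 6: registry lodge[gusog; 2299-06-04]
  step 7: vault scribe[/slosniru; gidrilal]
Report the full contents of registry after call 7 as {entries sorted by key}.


Answer: {fi=839, gusog=2299-06-04, nuseb=75204/4753}

Derivation:
Do: abacus seed[x→97]
See: 97
Do: abacus upend[]
See: 1/97
Do: abacus grow[x→43/7]
See: 4178/679
Do: abacus amplify[x→18/7]
See: 75204/4753
Do: registry lodge[k→nuseb; v→~it]
See: nil
Do: registry lodge[k→gusog; v→2299-06-04]
See: nil
Do: vault scribe[p→/slosniru; c→gidrilal]
See: created


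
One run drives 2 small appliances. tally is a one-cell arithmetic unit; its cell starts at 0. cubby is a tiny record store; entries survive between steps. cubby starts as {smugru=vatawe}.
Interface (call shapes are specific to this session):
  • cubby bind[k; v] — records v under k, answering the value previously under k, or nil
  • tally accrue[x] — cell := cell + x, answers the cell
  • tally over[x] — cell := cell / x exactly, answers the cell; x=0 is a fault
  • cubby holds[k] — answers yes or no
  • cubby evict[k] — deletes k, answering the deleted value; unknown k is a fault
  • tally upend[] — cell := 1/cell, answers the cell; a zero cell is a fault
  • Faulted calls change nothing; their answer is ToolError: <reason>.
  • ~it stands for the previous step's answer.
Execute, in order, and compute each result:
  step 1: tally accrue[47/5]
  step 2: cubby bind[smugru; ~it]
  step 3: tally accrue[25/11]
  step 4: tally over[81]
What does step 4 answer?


;; 1. tally accrue(x→47/5) => 47/5
;; 2. cubby bind(k→smugru, v→~it) => vatawe
;; 3. tally accrue(x→25/11) => 642/55
;; 4. tally over(x→81) => 214/1485

Answer: 214/1485


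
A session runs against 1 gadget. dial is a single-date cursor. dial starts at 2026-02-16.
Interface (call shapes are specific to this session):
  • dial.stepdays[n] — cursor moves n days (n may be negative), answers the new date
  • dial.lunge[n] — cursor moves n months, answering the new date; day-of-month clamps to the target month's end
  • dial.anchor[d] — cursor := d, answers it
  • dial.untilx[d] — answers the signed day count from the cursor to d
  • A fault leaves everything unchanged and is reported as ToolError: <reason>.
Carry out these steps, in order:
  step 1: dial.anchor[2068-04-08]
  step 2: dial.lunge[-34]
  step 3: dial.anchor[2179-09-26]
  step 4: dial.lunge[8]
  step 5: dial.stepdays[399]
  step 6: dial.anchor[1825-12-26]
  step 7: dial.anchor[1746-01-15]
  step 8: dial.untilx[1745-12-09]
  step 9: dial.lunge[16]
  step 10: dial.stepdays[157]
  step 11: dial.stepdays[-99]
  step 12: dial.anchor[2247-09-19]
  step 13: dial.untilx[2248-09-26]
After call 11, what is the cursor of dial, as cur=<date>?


Answer: cur=1747-07-12

Derivation:
·→ dial.anchor(d→2068-04-08)
·← 2068-04-08
·→ dial.lunge(n→-34)
·← 2065-06-08
·→ dial.anchor(d→2179-09-26)
·← 2179-09-26
·→ dial.lunge(n→8)
·← 2180-05-26
·→ dial.stepdays(n→399)
·← 2181-06-29
·→ dial.anchor(d→1825-12-26)
·← 1825-12-26
·→ dial.anchor(d→1746-01-15)
·← 1746-01-15
·→ dial.untilx(d→1745-12-09)
·← -37
·→ dial.lunge(n→16)
·← 1747-05-15
·→ dial.stepdays(n→157)
·← 1747-10-19
·→ dial.stepdays(n→-99)
·← 1747-07-12
·→ dial.anchor(d→2247-09-19)
·← 2247-09-19
·→ dial.untilx(d→2248-09-26)
·← 373


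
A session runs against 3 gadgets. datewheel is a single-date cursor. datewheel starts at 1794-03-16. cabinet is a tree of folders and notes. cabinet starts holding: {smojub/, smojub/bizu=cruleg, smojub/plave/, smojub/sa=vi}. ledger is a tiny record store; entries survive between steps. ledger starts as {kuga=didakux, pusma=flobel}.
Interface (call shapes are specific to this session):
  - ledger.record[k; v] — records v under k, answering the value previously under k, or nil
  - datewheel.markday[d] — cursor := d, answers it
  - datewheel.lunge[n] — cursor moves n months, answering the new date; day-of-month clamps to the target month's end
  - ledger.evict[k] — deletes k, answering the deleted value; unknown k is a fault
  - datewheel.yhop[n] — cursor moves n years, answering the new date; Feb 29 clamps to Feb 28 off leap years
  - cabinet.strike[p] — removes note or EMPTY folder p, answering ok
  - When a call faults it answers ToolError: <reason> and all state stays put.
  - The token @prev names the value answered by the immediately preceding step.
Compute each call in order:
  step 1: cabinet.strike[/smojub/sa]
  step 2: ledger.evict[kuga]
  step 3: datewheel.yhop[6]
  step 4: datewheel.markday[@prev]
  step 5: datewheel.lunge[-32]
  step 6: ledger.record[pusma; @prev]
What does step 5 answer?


I run strike with p: /smojub/sa, which returns ok.
Now I run evict with k: kuga: didakux.
I use yhop with n: 6, → 1800-03-16.
Next I call markday with d: @prev, — result: 1800-03-16.
I try lunge with n: -32: 1797-07-16.
I try record with k: pusma, v: @prev, yielding flobel.

Answer: 1797-07-16


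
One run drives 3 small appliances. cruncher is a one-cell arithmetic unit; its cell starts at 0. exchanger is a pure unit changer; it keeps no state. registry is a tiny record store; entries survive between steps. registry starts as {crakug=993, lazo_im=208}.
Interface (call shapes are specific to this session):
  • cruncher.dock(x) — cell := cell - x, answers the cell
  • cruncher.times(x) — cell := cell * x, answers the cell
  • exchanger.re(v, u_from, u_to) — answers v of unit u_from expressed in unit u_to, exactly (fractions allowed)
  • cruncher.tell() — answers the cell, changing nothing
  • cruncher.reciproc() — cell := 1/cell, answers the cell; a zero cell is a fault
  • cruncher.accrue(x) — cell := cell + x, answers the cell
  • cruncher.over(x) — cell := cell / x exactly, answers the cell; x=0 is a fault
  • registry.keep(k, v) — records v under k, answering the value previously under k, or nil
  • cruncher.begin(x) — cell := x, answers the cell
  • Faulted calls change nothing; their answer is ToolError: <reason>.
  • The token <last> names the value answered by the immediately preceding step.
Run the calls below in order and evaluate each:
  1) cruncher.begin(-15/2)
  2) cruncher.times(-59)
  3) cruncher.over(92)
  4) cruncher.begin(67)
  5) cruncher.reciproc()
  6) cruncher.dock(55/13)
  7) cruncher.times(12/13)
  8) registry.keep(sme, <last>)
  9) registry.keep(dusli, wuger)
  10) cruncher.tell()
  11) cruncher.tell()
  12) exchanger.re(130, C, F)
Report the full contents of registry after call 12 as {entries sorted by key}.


-> cruncher.begin(x=-15/2)
<- -15/2
-> cruncher.times(x=-59)
<- 885/2
-> cruncher.over(x=92)
<- 885/184
-> cruncher.begin(x=67)
<- 67
-> cruncher.reciproc()
<- 1/67
-> cruncher.dock(x=55/13)
<- -3672/871
-> cruncher.times(x=12/13)
<- -44064/11323
-> registry.keep(k=sme, v=<last>)
<- nil
-> registry.keep(k=dusli, v=wuger)
<- nil
-> cruncher.tell()
<- -44064/11323
-> cruncher.tell()
<- -44064/11323
-> exchanger.re(v=130, u_from=C, u_to=F)
<- 266

Answer: {crakug=993, dusli=wuger, lazo_im=208, sme=-44064/11323}


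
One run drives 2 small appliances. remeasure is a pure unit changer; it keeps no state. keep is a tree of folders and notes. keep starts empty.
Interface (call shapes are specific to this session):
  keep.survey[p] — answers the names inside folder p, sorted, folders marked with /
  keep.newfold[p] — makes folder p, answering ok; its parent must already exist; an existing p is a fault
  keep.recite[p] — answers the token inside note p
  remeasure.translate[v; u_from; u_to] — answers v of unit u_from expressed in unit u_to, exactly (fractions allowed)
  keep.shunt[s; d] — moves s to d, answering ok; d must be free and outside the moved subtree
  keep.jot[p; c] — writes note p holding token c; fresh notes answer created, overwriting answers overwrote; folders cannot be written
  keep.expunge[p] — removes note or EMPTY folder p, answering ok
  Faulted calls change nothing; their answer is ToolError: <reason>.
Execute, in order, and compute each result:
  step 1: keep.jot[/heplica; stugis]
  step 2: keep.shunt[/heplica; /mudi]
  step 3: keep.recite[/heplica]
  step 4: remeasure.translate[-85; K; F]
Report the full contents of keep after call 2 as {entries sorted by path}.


→ keep.jot(p=/heplica, c=stugis)
← created
→ keep.shunt(s=/heplica, d=/mudi)
← ok
→ keep.recite(p=/heplica)
← ToolError: not found
→ remeasure.translate(v=-85, u_from=K, u_to=F)
← -61267/100

Answer: {mudi=stugis}


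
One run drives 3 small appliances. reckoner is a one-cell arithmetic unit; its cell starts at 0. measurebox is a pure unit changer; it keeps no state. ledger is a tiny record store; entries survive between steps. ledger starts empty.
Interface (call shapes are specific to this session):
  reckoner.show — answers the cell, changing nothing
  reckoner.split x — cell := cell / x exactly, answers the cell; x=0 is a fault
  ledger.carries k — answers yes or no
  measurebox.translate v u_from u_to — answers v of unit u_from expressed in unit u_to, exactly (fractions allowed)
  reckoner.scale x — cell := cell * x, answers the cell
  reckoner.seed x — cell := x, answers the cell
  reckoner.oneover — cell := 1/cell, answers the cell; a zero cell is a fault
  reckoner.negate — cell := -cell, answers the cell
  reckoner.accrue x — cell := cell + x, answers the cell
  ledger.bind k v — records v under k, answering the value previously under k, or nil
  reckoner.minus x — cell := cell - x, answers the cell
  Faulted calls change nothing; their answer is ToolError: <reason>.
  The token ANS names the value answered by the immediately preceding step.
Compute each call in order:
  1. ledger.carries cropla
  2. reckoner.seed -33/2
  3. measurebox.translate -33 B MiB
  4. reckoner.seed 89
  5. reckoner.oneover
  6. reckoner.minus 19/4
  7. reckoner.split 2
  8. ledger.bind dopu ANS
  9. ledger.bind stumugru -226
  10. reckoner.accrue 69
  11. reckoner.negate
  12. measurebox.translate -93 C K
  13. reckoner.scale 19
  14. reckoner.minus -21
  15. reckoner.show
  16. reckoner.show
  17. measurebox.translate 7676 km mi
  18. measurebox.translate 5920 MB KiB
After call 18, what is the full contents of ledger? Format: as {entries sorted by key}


Answer: {dopu=-1687/712, stumugru=-226}

Derivation:
>>> ledger.carries k=cropla
:: no
>>> reckoner.seed x=-33/2
:: -33/2
>>> measurebox.translate v=-33 u_from=B u_to=MiB
:: -33/1048576
>>> reckoner.seed x=89
:: 89
>>> reckoner.oneover
:: 1/89
>>> reckoner.minus x=19/4
:: -1687/356
>>> reckoner.split x=2
:: -1687/712
>>> ledger.bind k=dopu v=ANS
:: nil
>>> ledger.bind k=stumugru v=-226
:: nil
>>> reckoner.accrue x=69
:: 47441/712
>>> reckoner.negate
:: -47441/712
>>> measurebox.translate v=-93 u_from=C u_to=K
:: 3603/20
>>> reckoner.scale x=19
:: -901379/712
>>> reckoner.minus x=-21
:: -886427/712
>>> reckoner.show
:: -886427/712
>>> reckoner.show
:: -886427/712
>>> measurebox.translate v=7676 u_from=km u_to=mi
:: 59968750/12573
>>> measurebox.translate v=5920 u_from=MB u_to=KiB
:: 5781250


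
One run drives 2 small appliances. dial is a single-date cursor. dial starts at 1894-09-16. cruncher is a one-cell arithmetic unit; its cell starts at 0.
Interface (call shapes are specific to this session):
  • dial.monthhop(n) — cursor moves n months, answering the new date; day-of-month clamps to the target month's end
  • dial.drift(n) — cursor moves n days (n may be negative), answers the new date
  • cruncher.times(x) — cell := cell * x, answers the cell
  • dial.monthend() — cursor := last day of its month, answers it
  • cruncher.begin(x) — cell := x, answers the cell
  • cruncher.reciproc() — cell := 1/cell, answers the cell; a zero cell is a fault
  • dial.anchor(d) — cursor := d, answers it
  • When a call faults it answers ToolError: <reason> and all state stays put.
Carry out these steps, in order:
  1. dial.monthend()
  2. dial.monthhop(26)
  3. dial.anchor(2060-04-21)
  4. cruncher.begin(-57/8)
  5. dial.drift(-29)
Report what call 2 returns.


Answer: 1896-11-30

Derivation:
;; 1. dial.monthend() ~> 1894-09-30
;; 2. dial.monthhop(26) ~> 1896-11-30
;; 3. dial.anchor(2060-04-21) ~> 2060-04-21
;; 4. cruncher.begin(-57/8) ~> -57/8
;; 5. dial.drift(-29) ~> 2060-03-23


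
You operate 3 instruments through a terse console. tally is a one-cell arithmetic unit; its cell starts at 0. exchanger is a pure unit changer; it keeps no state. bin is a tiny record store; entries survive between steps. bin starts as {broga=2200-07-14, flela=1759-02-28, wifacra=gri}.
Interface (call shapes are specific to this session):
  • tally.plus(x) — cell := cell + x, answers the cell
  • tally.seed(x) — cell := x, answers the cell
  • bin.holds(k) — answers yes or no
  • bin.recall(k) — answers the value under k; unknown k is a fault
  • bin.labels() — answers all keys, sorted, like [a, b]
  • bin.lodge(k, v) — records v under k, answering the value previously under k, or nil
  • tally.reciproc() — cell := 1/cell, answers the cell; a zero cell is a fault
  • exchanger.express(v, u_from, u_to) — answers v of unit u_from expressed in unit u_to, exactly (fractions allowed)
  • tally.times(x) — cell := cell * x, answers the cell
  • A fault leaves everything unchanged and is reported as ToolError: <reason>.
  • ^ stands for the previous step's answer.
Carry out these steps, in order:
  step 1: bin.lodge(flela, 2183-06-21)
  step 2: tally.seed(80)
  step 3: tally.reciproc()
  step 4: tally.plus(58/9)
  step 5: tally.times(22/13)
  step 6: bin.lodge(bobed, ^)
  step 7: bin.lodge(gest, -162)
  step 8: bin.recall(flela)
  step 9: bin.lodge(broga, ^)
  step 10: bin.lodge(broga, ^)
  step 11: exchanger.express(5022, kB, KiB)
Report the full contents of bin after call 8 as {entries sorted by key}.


Answer: {bobed=51139/4680, broga=2200-07-14, flela=2183-06-21, gest=-162, wifacra=gri}

Derivation:
I try bin.lodge with k→flela, v→2183-06-21, and see 1759-02-28.
Using tally.seed with x→80, yielding 80.
I invoke tally.reciproc, and get 1/80.
I try tally.plus with x→58/9, and observe 4649/720.
I use tally.times with x→22/13, giving 51139/4680.
Calling bin.lodge with k→bobed, v→^, → nil.
Now I run bin.lodge with k→gest, v→-162, which returns nil.
I run bin.recall with k→flela, giving 2183-06-21.
Calling bin.lodge with k→broga, v→^: 2200-07-14.
I use bin.lodge with k→broga, v→^, and observe 2183-06-21.
Next I call exchanger.express with v→5022, u_from→kB, u_to→KiB, and get 313875/64.
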